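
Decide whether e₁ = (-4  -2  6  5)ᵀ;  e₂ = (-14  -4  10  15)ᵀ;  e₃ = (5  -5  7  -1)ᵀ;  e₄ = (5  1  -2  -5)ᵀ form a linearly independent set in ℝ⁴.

linearly dependent

Place the vectors as rows of a 4×4 matrix and reduce to echelon form.
The reduction yields 3 nonzero rows, so the rank is 3.
Since rank 3 < 4, the set is linearly dependent.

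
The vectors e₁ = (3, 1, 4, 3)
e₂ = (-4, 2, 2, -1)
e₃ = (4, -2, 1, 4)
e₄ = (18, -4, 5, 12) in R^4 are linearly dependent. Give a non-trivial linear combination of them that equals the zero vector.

2e₁ - 2e₂ + e₃ - e₄ = 0

Row-reduce the matrix with e₁, e₂, e₃, e₄ as columns; the null space gives the coefficients.
The free variable yields coefficients (2, -2, 1, -1) (any nonzero multiple also works).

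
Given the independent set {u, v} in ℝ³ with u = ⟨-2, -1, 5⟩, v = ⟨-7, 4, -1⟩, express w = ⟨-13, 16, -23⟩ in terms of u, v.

w = -4u + 3v

Set up the augmented matrix [u | v | w] and row-reduce.
Back-substitution yields (c₁, c₂) = (-4, 3).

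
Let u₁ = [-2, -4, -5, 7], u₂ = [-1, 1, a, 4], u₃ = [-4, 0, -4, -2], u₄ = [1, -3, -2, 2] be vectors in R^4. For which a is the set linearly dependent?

a = 5/6

The vectors are dependent exactly when the determinant of the matrix with rows u₁, u₂, u₃, u₄ vanishes.
Cofactor expansion gives det = 60 - 72*a.
Solving 60 - 72*a = 0 yields a = 5/6.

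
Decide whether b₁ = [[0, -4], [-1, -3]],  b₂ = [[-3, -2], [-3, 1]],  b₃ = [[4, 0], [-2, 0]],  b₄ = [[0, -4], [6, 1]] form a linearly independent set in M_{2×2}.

linearly independent

Write each element as a coordinate vector in ℝ⁴ using {E₁₁, E₁₂, E₂₁, E₂₂}.
Row-reduce the matrix whose columns are b₁, b₂, b₃, b₄.
The reduction yields 4 nonzero rows, so the rank is 4.
Since rank = 4 (the number of vectors), the set is linearly independent.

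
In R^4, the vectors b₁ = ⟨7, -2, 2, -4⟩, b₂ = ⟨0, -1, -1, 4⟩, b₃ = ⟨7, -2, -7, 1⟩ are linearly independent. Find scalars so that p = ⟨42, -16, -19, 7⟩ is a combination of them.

Write p = a₁b₁ + … + a₃b₃ and equate components.
Row-reducing the augmented matrix gives the unique coefficients (a₁, a₂, a₃) = (3, 4, 3).

p = 3b₁ + 4b₂ + 3b₃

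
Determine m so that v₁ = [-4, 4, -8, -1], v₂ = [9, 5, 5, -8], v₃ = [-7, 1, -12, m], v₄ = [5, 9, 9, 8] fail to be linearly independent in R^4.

The vectors are dependent exactly when the determinant of the matrix with rows v₁, v₂, v₃, v₄ vanishes.
Expanding, det = 672*m + 1624.
This vanishes exactly when m = -29/12.

m = -29/12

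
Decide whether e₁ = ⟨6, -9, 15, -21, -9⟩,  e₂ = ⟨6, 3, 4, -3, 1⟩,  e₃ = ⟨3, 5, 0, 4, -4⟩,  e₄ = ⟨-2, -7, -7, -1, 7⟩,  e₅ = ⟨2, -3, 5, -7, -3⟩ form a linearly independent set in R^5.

linearly dependent

One vector is a scalar multiple of another, so the set is dependent.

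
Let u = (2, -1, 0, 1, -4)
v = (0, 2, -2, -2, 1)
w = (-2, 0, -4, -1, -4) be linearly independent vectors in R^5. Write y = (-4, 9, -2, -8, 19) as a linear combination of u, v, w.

Solve the system with u, v, w as columns and y as the right-hand side.
Back-substitution yields (c₁, c₂, c₃) = (-3, 3, -1).

y = -3u + 3v - w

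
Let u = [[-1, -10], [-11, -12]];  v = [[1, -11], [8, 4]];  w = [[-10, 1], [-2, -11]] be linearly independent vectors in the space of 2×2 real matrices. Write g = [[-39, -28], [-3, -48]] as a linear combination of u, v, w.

Identify each element with its coordinate vector in ℝ⁴ via {E₁₁, E₁₂, E₂₁, E₂₂}.
Set up the augmented matrix [u | v | w | g] and row-reduce.
The system has the unique solution (a₁, a₂, a₃) = (1, 2, 4).

g = u + 2v + 4w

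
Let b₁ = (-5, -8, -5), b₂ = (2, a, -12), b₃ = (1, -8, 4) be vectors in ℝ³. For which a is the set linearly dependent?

a = 48

The vectors are dependent exactly when the determinant of the matrix with rows b₁, b₂, b₃ vanishes.
Cofactor expansion gives det = 720 - 15*a.
Setting this to zero gives a = 48.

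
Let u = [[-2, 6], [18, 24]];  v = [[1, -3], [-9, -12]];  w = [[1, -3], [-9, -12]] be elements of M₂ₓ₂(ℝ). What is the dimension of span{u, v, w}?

dim = 1

Use coordinates relative to {E₁₁, E₁₂, E₂₁, E₂₂}.
Apply Gaussian elimination to the matrix whose rows are u, v, w.
Exactly 1 pivot survives; hence the rank is 1.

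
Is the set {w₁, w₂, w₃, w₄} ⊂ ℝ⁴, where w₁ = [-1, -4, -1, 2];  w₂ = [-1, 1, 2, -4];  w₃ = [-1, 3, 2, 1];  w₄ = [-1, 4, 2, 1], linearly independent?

Form the 4×4 matrix with these as columns; its determinant is -15.
A nonzero determinant means the columns are linearly independent.

linearly independent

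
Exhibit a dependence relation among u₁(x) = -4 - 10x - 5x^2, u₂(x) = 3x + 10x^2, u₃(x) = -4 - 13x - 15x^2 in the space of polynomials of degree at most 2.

u₁ - u₂ - u₃ = 0

Write each element as a vector in ℝ³ using {1, x, x^2}.
Write the vectors as columns of a matrix and find a nonzero vector in its null space.
One solution (up to scaling) is (1, -1, -1).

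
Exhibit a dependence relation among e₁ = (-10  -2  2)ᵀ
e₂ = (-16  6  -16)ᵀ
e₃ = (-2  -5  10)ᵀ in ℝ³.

2e₁ - e₂ - 2e₃ = 0

Set up α₁e₁ + … + α₃e₃ = 0 and solve the homogeneous system.
The free variable yields coefficients (2, -1, -2) (any nonzero multiple also works).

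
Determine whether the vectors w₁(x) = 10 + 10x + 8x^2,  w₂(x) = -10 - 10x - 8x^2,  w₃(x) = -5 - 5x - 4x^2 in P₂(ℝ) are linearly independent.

Write each element as a coordinate vector in ℝ³ using {1, x, x^2}.
The matrix [w₁|w₂|w₃] has determinant 0.
A zero determinant means the columns are linearly dependent.

linearly dependent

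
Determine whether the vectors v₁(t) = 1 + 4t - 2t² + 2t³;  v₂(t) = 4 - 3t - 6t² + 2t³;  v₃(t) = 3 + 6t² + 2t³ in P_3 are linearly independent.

Write each element as a coordinate vector in ℝ⁴ using {1, t, …, t³}.
Row-reduce the matrix whose columns are v₁, v₂, v₃.
The reduction yields 3 nonzero rows, so the rank is 3.
Since rank = 3 (the number of vectors), the set is linearly independent.

linearly independent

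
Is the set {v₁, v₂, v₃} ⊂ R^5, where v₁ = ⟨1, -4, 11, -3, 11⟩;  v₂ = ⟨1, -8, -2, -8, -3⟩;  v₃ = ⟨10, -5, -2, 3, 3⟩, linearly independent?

linearly independent

Row-reduce the matrix whose columns are v₁, v₂, v₃.
The reduction yields 3 nonzero rows, so the rank is 3.
Since rank = 3 (the number of vectors), the set is linearly independent.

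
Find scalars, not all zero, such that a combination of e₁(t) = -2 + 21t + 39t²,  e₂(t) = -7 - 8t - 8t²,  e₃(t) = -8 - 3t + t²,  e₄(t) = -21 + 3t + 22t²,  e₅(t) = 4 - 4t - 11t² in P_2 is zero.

e₁ + 5e₃ - 2e₄ = 0

Write each element as a vector in ℝ³ using {1, t, t²}.
Set up α₁e₁ + … + α₅e₅ = 0 and solve the homogeneous system.
A generator of the null space is (1, 0, 5, -2, 0).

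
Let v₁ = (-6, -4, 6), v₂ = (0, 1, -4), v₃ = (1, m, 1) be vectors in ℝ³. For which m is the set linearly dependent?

The set is linearly dependent precisely when det[v₁; v₂; v₃] = 0.
The determinant works out to 4 - 24*m.
This vanishes exactly when m = 1/6.

m = 1/6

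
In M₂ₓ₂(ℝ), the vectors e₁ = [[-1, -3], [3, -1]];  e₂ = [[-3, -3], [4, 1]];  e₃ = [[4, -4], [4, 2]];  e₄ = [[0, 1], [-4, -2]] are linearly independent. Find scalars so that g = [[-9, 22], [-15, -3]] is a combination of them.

g = -e₁ - 2e₂ - 4e₃ - 3e₄

Work in coordinates with respect to the standard basis {E₁₁, E₁₂, E₂₁, E₂₂}.
Set up the augmented matrix [e₁ | e₂ | e₃ | e₄ | g] and row-reduce.
The system has the unique solution (α₁, …, α₄) = (-1, -2, -4, -3).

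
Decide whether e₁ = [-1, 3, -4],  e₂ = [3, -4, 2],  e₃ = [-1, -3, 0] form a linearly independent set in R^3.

Row-reduce the matrix whose columns are e₁, e₂, e₃.
The reduction yields 3 nonzero rows, so the rank is 3.
Since rank = 3 (the number of vectors), the set is linearly independent.

linearly independent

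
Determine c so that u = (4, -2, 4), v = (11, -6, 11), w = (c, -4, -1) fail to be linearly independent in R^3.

Place the vectors as rows of a 3×3 matrix; dependence ⇔ determinant zero.
Expanding, det = 2*c + 2.
Setting this to zero gives c = -1.

c = -1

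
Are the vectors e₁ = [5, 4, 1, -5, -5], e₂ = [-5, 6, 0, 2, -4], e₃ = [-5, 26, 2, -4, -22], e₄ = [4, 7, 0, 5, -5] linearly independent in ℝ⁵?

Place the vectors as rows of a 4×5 matrix and reduce to echelon form.
The reduction yields 3 nonzero rows, so the rank is 3.
Since rank 3 < 4, the set is linearly dependent.

linearly dependent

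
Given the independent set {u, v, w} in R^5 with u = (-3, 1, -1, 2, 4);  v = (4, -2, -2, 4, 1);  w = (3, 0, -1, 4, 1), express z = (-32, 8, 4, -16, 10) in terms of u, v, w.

Set up the augmented matrix [u | v | w | z] and row-reduce.
Row-reducing the augmented matrix gives the unique coefficients (α₁, α₂, α₃) = (4, -2, -4).

z = 4u - 2v - 4w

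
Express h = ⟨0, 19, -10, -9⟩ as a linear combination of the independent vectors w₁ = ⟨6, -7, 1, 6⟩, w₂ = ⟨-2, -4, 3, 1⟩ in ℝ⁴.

h = -w₁ - 3w₂

Solve the system with w₁, w₂ as columns and h as the right-hand side.
Row-reducing the augmented matrix gives the unique coefficients (c₁, c₂) = (-1, -3).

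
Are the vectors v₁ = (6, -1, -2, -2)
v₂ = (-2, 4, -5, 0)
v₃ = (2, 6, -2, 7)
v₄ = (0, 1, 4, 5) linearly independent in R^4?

linearly independent

The matrix [v₁|v₂|v₃|v₄] has determinant -112.
A nonzero determinant means the columns are linearly independent.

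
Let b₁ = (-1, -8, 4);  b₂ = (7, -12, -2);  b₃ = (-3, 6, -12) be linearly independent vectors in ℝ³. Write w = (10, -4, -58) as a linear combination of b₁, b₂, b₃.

Solve the system with b₁, b₂, b₃ as columns and w as the right-hand side.
The system has the unique solution (α₁, α₂, α₃) = (-1, 3, 4).

w = -b₁ + 3b₂ + 4b₃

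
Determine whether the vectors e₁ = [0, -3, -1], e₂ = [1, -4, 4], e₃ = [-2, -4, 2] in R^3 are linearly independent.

linearly independent

The matrix [e₁|e₂|e₃] has determinant 42.
A nonzero determinant means the columns are linearly independent.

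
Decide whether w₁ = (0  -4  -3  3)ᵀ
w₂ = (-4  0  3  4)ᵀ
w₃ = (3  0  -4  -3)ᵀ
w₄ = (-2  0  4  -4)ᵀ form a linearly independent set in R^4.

Row-reduce the matrix whose columns are w₁, w₂, w₃, w₄.
The reduction yields 4 nonzero rows, so the rank is 4.
Since rank = 4 (the number of vectors), the set is linearly independent.

linearly independent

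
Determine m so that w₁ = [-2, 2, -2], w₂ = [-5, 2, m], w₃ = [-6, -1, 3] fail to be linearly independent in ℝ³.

Place the vectors as rows of a 3×3 matrix; dependence ⇔ determinant zero.
The determinant works out to -14*m - 16.
Setting this to zero gives m = -8/7.

m = -8/7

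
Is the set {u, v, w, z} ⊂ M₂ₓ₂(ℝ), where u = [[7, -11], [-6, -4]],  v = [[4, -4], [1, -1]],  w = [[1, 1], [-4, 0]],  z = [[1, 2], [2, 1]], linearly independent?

linearly dependent

Write each element as a coordinate vector in ℝ⁴ using {E₁₁, E₁₂, E₂₁, E₂₂}.
Row-reduce the matrix whose columns are u, v, w, z.
The reduction yields 3 nonzero rows, so the rank is 3.
Since rank 3 < 4, the set is linearly dependent.
Indeed u - 2v - w + 2z = 0.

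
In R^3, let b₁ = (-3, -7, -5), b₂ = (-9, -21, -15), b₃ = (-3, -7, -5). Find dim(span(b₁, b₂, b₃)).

dim = 1

Form the matrix with b₁, b₂, b₃ as columns and reduce.
The echelon form has 1 nonzero row, so the rank is 1.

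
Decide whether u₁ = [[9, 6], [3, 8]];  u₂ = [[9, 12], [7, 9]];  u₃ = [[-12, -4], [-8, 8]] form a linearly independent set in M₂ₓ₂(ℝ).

Take coordinates with respect to the standard basis {E₁₁, E₁₂, E₂₁, E₂₂}.
Row-reduce the matrix whose columns are u₁, u₂, u₃.
The reduction yields 3 nonzero rows, so the rank is 3.
Since rank = 3 (the number of vectors), the set is linearly independent.

linearly independent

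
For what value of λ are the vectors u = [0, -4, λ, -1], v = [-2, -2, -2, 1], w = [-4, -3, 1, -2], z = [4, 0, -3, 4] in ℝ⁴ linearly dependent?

λ = 21/10

Place the vectors as rows of a 4×4 matrix; dependence ⇔ determinant zero.
The determinant works out to 20*λ - 42.
This vanishes exactly when λ = 21/10.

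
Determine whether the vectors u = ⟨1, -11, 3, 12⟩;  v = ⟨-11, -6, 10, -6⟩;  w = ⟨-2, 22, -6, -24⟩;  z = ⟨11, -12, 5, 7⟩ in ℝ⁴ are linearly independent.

One vector is a scalar multiple of another, so the set is dependent.

linearly dependent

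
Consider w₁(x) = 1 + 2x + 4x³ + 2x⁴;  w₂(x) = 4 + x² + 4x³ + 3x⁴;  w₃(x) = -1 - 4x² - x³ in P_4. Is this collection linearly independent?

linearly independent

Take coordinates with respect to the standard basis {1, x, …, x⁴}.
Place the vectors as rows of a 3×5 matrix and reduce to echelon form.
The reduction yields 3 nonzero rows, so the rank is 3.
Since rank = 3 (the number of vectors), the set is linearly independent.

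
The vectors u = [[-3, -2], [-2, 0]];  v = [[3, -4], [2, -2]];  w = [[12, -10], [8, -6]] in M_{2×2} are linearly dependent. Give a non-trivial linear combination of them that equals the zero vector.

u - 3v + w = 0

Write each element as a vector in ℝ⁴ using {E₁₁, E₁₂, E₂₁, E₂₂}.
Solve the homogeneous system with u, v, w as columns by row-reducing the coefficient matrix.
The free variable yields coefficients (1, -3, 1) (any nonzero multiple also works).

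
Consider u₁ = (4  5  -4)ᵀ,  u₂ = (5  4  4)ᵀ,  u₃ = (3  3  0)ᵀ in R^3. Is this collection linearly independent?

linearly dependent

Place the vectors as rows of a 3×3 matrix and reduce to echelon form.
The reduction yields 2 nonzero rows, so the rank is 2.
Since rank 2 < 3, the set is linearly dependent.
Indeed u₁ + u₂ - 3u₃ = 0.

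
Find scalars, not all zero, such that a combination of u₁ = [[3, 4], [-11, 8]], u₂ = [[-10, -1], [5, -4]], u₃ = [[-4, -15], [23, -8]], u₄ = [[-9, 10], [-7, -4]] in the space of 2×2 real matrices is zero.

Write each element as a vector in ℝ⁴ using {E₁₁, E₁₂, E₂₁, E₂₂}.
Solve the homogeneous system with u₁, u₂, u₃, u₄ as columns by row-reducing the coefficient matrix.
One solution (up to scaling) is (1, -1, 1, 1).

u₁ - u₂ + u₃ + u₄ = 0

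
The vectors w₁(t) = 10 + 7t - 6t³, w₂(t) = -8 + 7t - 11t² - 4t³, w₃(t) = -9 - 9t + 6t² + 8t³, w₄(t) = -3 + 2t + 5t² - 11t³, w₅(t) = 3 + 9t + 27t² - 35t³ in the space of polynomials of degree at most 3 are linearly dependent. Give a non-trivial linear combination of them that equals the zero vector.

Pass to coordinate vectors relative to the basis {1, t, …, t³}.
Write the vectors as columns of a matrix and find a nonzero vector in its null space.
One solution (up to scaling) is (3, 0, 2, 3, -1).

3w₁ + 2w₃ + 3w₄ - w₅ = 0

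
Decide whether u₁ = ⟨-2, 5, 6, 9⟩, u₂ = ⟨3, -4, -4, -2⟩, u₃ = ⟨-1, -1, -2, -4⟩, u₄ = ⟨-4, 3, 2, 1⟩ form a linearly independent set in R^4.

linearly dependent

Form the 4×4 matrix with these as columns; its determinant is 0.
A zero determinant means the columns are linearly dependent.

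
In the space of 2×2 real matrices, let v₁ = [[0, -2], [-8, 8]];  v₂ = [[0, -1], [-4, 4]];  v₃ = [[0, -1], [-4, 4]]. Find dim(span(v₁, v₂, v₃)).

Use coordinates relative to {E₁₁, E₁₂, E₂₁, E₂₂}.
Form the matrix with v₁, v₂, v₃ as columns and reduce.
The echelon form has 1 nonzero row, so the rank is 1.

dim = 1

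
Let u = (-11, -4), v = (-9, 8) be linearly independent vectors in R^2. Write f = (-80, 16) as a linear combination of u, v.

f = 4u + 4v

Since u, v are independent, the coefficients expressing f are uniquely determined by a linear system.
Back-substitution yields (c₁, c₂) = (4, 4).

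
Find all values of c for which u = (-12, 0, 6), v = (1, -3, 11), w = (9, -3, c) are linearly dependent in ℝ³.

c = 7

The set is linearly dependent precisely when det[u; v; w] = 0.
The determinant works out to 36*c - 252.
Setting this to zero gives c = 7.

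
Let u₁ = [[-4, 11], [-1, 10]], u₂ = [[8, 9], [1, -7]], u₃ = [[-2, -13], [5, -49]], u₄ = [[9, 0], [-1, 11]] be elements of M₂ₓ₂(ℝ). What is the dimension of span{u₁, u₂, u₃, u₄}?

3

Represent each element by its coordinate vector in ℝ⁴.
Apply Gaussian elimination to the matrix whose rows are u₁, u₂, u₃, u₄.
The echelon form has 3 nonzero rows, so the rank is 3.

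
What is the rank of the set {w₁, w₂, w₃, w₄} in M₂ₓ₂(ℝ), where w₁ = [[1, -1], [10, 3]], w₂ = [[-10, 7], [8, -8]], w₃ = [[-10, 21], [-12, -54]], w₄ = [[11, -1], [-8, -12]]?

rank 3

Represent each element by its coordinate vector in ℝ⁴.
Put the 4×4 matrix [w₁|w₂|w₃|w₄] into echelon form.
The echelon form has 3 nonzero rows, so the rank is 3.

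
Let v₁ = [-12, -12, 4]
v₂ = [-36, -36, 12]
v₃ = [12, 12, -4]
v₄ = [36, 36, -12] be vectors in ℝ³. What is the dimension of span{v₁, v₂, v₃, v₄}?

Apply Gaussian elimination to the matrix whose rows are v₁, v₂, v₃, v₄.
Exactly 1 pivot survives; hence the rank is 1.
(With 4 elements in a 3-dimensional space the rank is at most 3.)

1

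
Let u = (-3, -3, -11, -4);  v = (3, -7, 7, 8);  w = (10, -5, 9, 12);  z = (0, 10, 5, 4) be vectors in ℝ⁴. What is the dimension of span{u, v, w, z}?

4

Form the matrix with u, v, w, z as columns and reduce.
The echelon form has 4 nonzero rows, so the rank is 4.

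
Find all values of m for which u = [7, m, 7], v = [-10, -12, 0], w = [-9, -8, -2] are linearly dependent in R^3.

The vectors are dependent exactly when the determinant of the matrix with rows u, v, w vanishes.
Cofactor expansion gives det = -20*m - 28.
This vanishes exactly when m = -7/5.

m = -7/5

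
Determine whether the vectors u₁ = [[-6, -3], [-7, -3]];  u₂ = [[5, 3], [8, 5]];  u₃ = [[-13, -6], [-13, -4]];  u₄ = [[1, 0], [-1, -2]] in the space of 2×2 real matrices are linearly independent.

Write each element as a coordinate vector in ℝ⁴ using {E₁₁, E₁₂, E₂₁, E₂₂}.
Place the vectors as rows of a 4×4 matrix and reduce to echelon form.
The reduction yields 2 nonzero rows, so the rank is 2.
Since rank 2 < 4, the set is linearly dependent.
Indeed 3u₁ + u₂ - u₃ = 0.

linearly dependent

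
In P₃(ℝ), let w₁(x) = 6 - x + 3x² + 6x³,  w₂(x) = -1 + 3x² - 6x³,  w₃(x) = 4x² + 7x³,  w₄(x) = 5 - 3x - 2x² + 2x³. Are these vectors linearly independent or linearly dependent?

Take coordinates with respect to the standard basis {1, x, …, x³}.
Form the 4×4 matrix with these as columns; its determinant is -598.
A nonzero determinant means the columns are linearly independent.

linearly independent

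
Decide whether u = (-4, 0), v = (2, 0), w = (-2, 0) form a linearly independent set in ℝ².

linearly dependent

There are 3 vectors in a 2-dimensional space, so they cannot be linearly independent.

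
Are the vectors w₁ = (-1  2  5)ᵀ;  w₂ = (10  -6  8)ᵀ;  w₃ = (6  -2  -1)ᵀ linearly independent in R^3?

linearly independent

Row-reduce the matrix whose columns are w₁, w₂, w₃.
The reduction yields 3 nonzero rows, so the rank is 3.
Since rank = 3 (the number of vectors), the set is linearly independent.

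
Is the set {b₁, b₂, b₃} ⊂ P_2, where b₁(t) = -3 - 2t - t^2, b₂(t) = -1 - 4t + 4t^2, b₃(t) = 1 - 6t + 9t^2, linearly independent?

linearly dependent

Take coordinates with respect to the standard basis {1, t, t^2}.
The matrix [b₁|b₂|b₃] has determinant 0.
A zero determinant means the columns are linearly dependent.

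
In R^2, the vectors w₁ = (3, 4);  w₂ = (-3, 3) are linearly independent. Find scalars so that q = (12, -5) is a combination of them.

q = w₁ - 3w₂

Write q = c₁w₁ + c₂w₂ and equate components.
Row-reducing the augmented matrix gives the unique coefficients (c₁, c₂) = (1, -3).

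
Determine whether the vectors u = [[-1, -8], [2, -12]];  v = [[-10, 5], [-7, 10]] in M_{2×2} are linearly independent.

linearly independent

Take coordinates with respect to the standard basis {E₁₁, E₁₂, E₂₁, E₂₂}.
Place the vectors as rows of a 2×4 matrix and reduce to echelon form.
The reduction yields 2 nonzero rows, so the rank is 2.
Since rank = 2 (the number of vectors), the set is linearly independent.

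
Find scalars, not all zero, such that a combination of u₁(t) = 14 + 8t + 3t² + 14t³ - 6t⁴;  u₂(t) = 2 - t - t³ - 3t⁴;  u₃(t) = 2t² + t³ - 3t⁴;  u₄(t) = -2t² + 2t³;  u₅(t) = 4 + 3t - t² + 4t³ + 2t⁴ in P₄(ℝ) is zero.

u₁ - u₂ - 3u₃ - 3u₅ = 0

Write each element as a vector in ℝ⁵ using {1, t, …, t⁴}.
Set up α₁u₁ + … + α₅u₅ = 0 and solve the homogeneous system.
The free variable yields coefficients (1, -1, -3, 0, -3) (any nonzero multiple also works).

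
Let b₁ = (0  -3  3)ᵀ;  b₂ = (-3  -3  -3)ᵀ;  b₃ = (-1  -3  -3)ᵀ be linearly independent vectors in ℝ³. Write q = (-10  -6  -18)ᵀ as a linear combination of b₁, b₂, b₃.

q = -2b₁ + 3b₂ + b₃

Solve the system with b₁, b₂, b₃ as columns and q as the right-hand side.
Row-reducing the augmented matrix gives the unique coefficients (c₁, c₂, c₃) = (-2, 3, 1).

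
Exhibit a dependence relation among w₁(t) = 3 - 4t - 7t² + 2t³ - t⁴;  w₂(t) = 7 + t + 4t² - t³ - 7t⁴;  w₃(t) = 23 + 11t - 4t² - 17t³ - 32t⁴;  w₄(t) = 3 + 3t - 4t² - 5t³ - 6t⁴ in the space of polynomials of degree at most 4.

Write each element as a vector in ℝ⁵ using {1, t, …, t⁴}.
Row-reduce the matrix with w₁, w₂, w₃, w₄ as columns; the null space gives the coefficients.
One solution (up to scaling) is (0, 2, -1, 3).

2w₂ - w₃ + 3w₄ = 0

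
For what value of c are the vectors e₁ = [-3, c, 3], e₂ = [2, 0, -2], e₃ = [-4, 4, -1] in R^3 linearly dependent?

c = 0

Place the vectors as rows of a 3×3 matrix; dependence ⇔ determinant zero.
Cofactor expansion gives det = 10*c.
Setting this to zero gives c = 0.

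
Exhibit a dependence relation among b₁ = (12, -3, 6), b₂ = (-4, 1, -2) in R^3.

Solve the homogeneous system with b₁, b₂ as columns by row-reducing the coefficient matrix.
One solution (up to scaling) is (1, 3).

b₁ + 3b₂ = 0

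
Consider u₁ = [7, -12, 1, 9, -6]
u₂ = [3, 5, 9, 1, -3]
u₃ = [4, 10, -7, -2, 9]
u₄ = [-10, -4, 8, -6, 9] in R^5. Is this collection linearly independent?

linearly independent

Place the vectors as rows of a 4×5 matrix and reduce to echelon form.
The reduction yields 4 nonzero rows, so the rank is 4.
Since rank = 4 (the number of vectors), the set is linearly independent.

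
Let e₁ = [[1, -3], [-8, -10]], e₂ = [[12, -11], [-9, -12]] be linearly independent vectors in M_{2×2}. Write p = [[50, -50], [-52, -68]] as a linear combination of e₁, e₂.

Take coordinate vectors relative to {E₁₁, E₁₂, E₂₁, E₂₂}.
Set up the augmented matrix [e₁ | e₂ | p] and row-reduce.
Row-reducing the augmented matrix gives the unique coefficients (a₁, a₂) = (2, 4).

p = 2e₁ + 4e₂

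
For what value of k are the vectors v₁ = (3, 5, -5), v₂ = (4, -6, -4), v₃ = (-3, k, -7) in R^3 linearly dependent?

Place the vectors as rows of a 3×3 matrix; dependence ⇔ determinant zero.
Expanding, det = 416 - 8*k.
Solving 416 - 8*k = 0 yields k = 52.

k = 52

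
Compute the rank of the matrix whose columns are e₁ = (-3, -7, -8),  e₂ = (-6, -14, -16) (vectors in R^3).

rank 1

Put the 3×2 matrix [e₁|e₂] into echelon form.
There is 1 pivot column, so rank = 1.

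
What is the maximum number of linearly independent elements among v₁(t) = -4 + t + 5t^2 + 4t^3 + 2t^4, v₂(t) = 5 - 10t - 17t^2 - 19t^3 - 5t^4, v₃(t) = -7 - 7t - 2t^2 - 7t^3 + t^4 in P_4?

Represent each element by its coordinate vector in ℝ⁵.
Row-reduce the 3×5 matrix with these as rows.
Reduction leaves 2 leading entries, giving rank 2.

2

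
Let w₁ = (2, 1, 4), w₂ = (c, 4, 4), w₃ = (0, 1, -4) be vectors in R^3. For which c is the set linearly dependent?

The set is linearly dependent precisely when det[w₁; w₂; w₃] = 0.
The determinant works out to 8*c - 40.
Solving 8*c - 40 = 0 yields c = 5.

c = 5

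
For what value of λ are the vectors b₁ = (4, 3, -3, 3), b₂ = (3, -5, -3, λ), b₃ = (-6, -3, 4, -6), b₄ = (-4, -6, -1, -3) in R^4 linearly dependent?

λ = 38/5

The vectors are dependent exactly when the determinant of the matrix with rows b₁, b₂, b₃, b₄ vanishes.
The determinant works out to 228 - 30*λ.
Solving 228 - 30*λ = 0 yields λ = 38/5.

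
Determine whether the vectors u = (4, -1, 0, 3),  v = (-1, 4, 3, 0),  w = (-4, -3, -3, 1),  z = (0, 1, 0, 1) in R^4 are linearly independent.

Place the vectors as rows of a 4×4 matrix and reduce to echelon form.
The reduction yields 4 nonzero rows, so the rank is 4.
Since rank = 4 (the number of vectors), the set is linearly independent.

linearly independent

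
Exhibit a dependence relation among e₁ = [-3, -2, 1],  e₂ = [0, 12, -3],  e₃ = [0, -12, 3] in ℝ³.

Row-reduce the matrix with e₁, e₂, e₃ as columns; the null space gives the coefficients.
One solution (up to scaling) is (0, 1, 1).

e₂ + e₃ = 0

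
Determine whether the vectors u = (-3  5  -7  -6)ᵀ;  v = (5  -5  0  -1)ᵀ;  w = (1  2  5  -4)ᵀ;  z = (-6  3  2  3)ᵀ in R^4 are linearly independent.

Place the vectors as rows of a 4×4 matrix and reduce to echelon form.
The reduction yields 4 nonzero rows, so the rank is 4.
Since rank = 4 (the number of vectors), the set is linearly independent.

linearly independent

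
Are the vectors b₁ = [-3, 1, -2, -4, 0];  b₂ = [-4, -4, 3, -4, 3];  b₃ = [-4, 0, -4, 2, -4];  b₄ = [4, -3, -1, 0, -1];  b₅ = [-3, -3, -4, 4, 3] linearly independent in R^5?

linearly independent

The matrix [b₁|b₂|b₃|b₄|b₅] has determinant 7030.
A nonzero determinant means the columns are linearly independent.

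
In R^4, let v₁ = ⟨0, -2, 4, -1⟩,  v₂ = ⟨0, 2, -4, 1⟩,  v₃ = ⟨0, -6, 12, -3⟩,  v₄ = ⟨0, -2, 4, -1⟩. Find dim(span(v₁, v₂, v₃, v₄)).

1

Form the matrix with v₁, v₂, v₃, v₄ as columns and reduce.
Reduction leaves 1 leading entry, giving rank 1.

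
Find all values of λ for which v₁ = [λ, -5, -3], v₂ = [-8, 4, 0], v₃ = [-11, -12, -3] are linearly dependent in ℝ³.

λ = -25

The set is linearly dependent precisely when det[v₁; v₂; v₃] = 0.
The determinant works out to -12*λ - 300.
Setting this to zero gives λ = -25.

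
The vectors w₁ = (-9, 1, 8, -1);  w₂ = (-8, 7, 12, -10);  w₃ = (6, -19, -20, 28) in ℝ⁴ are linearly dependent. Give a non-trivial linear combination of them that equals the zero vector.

2w₁ - 3w₂ - w₃ = 0

Set up α₁w₁ + … + α₃w₃ = 0 and solve the homogeneous system.
The free variable yields coefficients (2, -3, -1) (any nonzero multiple also works).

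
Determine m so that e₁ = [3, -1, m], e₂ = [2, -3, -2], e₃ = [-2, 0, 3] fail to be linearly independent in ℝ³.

Dependence holds iff the 3×3 matrix [e₁ e₂ e₃] is singular.
The determinant works out to -6*m - 25.
This vanishes exactly when m = -25/6.

m = -25/6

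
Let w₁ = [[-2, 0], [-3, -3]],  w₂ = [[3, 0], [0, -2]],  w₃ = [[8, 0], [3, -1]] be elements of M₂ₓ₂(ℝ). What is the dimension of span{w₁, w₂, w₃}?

Represent each element by its coordinate vector in ℝ⁴.
Row-reduce the 3×4 matrix with these as rows.
Exactly 2 pivots survive; hence the rank is 2.

dim = 2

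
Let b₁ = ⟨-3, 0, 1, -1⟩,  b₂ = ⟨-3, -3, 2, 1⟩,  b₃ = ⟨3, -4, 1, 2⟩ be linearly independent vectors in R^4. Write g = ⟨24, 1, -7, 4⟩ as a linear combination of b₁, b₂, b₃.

Since b₁, b₂, b₃ are independent, the coefficients expressing g are uniquely determined by a linear system.
The system has the unique solution (c₁, c₂, c₃) = (-3, -3, 2).

g = -3b₁ - 3b₂ + 2b₃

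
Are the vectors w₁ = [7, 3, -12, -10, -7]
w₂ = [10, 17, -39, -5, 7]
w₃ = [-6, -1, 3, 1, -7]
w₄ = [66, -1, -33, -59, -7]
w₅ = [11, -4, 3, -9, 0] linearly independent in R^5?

linearly dependent

Form the 5×5 matrix with these as columns; its determinant is 0.
A zero determinant means the columns are linearly dependent.
Indeed 12w₁ - 3w₂ - 13w₃ - 2w₄ = 0.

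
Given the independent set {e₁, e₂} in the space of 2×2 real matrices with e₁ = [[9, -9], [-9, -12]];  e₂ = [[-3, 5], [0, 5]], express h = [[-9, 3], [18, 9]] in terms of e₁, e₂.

Take coordinate vectors relative to {E₁₁, E₁₂, E₂₁, E₂₂}.
Set up the augmented matrix [e₁ | e₂ | h] and row-reduce.
Back-substitution yields (a₁, a₂) = (-2, -3).

h = -2e₁ - 3e₂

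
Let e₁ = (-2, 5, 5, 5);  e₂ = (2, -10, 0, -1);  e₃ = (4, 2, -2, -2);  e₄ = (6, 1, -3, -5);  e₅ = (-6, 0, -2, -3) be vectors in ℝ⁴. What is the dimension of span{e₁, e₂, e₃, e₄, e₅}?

dim = 4

Row-reduce the 5×4 matrix with these as rows.
Exactly 4 pivots survive; hence the rank is 4.
(With 5 elements in a 4-dimensional space the rank is at most 4.)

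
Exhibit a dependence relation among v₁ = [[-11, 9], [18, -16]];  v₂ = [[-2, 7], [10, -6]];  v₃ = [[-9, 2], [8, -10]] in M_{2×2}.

Pass to coordinate vectors relative to the basis {E₁₁, E₁₂, E₂₁, E₂₂}.
Row-reduce the matrix with v₁, v₂, v₃ as columns; the null space gives the coefficients.
A generator of the null space is (1, -1, -1).

v₁ - v₂ - v₃ = 0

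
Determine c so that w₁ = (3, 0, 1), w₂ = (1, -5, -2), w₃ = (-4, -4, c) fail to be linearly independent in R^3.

c = -16/5

The vectors are dependent exactly when the determinant of the matrix with rows w₁, w₂, w₃ vanishes.
Cofactor expansion gives det = -15*c - 48.
Setting this to zero gives c = -16/5.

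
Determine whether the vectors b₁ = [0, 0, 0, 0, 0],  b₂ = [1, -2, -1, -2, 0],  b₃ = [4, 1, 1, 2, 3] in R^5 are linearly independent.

One of the vectors is the zero vector, so the set is linearly dependent.

linearly dependent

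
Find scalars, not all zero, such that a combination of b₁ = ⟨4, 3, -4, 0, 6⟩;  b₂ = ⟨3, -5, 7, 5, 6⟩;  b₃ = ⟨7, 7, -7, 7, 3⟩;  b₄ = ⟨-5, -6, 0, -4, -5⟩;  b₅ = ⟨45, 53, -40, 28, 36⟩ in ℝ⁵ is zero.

Write the vectors as columns of a matrix and find a nonzero vector in its null space.
One solution (up to scaling) is (3, -1, 3, -3, -1).

3b₁ - b₂ + 3b₃ - 3b₄ - b₅ = 0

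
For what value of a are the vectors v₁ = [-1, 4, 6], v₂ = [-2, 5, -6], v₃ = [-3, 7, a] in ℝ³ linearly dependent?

a = -12

The set is linearly dependent precisely when det[v₁; v₂; v₃] = 0.
Expanding, det = 3*a + 36.
This vanishes exactly when a = -12.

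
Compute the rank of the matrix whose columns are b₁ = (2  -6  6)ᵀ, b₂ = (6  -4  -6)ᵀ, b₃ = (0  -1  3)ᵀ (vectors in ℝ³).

Row-reduce the 3×3 matrix with these as rows.
Exactly 3 pivots survive; hence the rank is 3.

3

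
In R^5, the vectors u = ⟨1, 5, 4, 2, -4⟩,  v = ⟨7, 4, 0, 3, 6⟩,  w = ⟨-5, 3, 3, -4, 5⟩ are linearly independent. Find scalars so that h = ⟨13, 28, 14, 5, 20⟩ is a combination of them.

Since u, v, w are independent, the coefficients expressing h are uniquely determined by a linear system.
Back-substitution yields (c₁, c₂, c₃) = (2, 3, 2).

h = 2u + 3v + 2w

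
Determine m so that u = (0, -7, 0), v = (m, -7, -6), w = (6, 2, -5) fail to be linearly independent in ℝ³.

Place the vectors as rows of a 3×3 matrix; dependence ⇔ determinant zero.
The determinant works out to 252 - 35*m.
Solving 252 - 35*m = 0 yields m = 36/5.

m = 36/5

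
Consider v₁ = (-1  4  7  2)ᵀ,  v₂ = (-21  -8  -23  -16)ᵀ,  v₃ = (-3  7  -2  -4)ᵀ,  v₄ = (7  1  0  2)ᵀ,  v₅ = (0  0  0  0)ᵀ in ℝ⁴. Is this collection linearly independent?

There are 5 vectors in a 4-dimensional space, so they cannot be linearly independent.

linearly dependent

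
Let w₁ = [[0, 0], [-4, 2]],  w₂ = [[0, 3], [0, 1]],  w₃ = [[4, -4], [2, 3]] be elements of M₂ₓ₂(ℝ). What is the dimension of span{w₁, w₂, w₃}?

Use coordinates relative to {E₁₁, E₁₂, E₂₁, E₂₂}.
Put the 4×3 matrix [w₁|w₂|w₃] into echelon form.
Exactly 3 pivots survive; hence the rank is 3.

dim = 3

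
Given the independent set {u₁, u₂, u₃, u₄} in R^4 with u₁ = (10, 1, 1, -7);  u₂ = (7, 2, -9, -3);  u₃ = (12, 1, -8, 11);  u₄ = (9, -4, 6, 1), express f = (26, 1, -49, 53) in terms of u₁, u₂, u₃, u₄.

f = -4u₁ + 3u₂ + 3u₃ + u₄

Solve the system with u₁, u₂, u₃, u₄ as columns and f as the right-hand side.
The system has the unique solution (c₁, …, c₄) = (-4, 3, 3, 1).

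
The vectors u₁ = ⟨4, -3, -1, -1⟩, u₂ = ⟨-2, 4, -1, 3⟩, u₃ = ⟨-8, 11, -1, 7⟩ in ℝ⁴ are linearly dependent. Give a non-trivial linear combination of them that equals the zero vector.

Write the vectors as columns of a matrix and find a nonzero vector in its null space.
A generator of the null space is (1, -2, 1).

u₁ - 2u₂ + u₃ = 0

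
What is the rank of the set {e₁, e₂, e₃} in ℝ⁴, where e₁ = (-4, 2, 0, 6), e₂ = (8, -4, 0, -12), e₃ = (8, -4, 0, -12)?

rank 1

Apply Gaussian elimination to the matrix whose rows are e₁, e₂, e₃.
Reduction leaves 1 leading entry, giving rank 1.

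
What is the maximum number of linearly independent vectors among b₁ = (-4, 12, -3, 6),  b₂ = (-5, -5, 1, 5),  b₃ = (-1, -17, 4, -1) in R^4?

Apply Gaussian elimination to the matrix whose rows are b₁, b₂, b₃.
There are 2 pivot columns, so rank = 2.

2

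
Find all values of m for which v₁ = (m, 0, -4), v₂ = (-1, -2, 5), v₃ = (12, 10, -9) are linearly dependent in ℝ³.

m = -7/4

Dependence holds iff the 3×3 matrix [v₁ v₂ v₃] is singular.
Cofactor expansion gives det = -32*m - 56.
This vanishes exactly when m = -7/4.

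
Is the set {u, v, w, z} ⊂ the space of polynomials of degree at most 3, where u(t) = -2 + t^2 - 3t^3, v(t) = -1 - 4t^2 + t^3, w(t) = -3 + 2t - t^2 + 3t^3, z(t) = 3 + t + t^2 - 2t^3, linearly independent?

Take coordinates with respect to the standard basis {1, t, …, t^3}.
Place the vectors as rows of a 4×4 matrix and reduce to echelon form.
The reduction yields 4 nonzero rows, so the rank is 4.
Since rank = 4 (the number of vectors), the set is linearly independent.

linearly independent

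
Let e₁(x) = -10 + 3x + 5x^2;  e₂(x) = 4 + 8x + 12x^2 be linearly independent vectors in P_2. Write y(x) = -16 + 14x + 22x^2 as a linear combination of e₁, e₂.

Work in coordinates with respect to the standard basis {1, x, x^2}.
Solve the system with e₁, e₂ as columns and y as the right-hand side.
Back-substitution yields (a₁, a₂) = (2, 1).

y = 2e₁ + e₂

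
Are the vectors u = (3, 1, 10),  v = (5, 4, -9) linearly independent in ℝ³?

linearly independent

Place the vectors as rows of a 2×3 matrix and reduce to echelon form.
The reduction yields 2 nonzero rows, so the rank is 2.
Since rank = 2 (the number of vectors), the set is linearly independent.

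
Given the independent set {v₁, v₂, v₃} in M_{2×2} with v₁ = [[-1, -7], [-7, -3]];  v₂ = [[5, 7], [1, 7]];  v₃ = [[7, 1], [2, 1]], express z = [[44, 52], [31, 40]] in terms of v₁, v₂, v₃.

z = -3v₁ + 4v₂ + 3v₃

Work in coordinates with respect to the standard basis {E₁₁, E₁₂, E₂₁, E₂₂}.
Since v₁, v₂, v₃ are independent, the coefficients expressing z are uniquely determined by a linear system.
The system has the unique solution (a₁, a₂, a₃) = (-3, 4, 3).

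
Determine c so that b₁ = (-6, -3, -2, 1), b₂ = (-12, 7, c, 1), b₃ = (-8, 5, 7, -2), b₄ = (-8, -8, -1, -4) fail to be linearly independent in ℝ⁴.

c = 53/8

The set is linearly dependent precisely when det[b₁; b₂; b₃; b₄] = 0.
Expanding, det = 2438 - 368*c.
This vanishes exactly when c = 53/8.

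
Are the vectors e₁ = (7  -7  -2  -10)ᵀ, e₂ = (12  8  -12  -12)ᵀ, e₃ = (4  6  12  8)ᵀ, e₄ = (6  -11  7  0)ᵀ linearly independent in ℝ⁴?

Row-reduce the matrix whose columns are e₁, e₂, e₃, e₄.
The reduction yields 4 nonzero rows, so the rank is 4.
Since rank = 4 (the number of vectors), the set is linearly independent.

linearly independent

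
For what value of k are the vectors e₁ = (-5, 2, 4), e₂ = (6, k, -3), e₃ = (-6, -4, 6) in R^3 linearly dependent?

k = -12

Place the vectors as rows of a 3×3 matrix; dependence ⇔ determinant zero.
Cofactor expansion gives det = -6*k - 72.
Setting this to zero gives k = -12.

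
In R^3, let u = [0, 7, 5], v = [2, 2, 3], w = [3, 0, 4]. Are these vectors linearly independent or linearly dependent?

Row-reduce the matrix whose columns are u, v, w.
The reduction yields 3 nonzero rows, so the rank is 3.
Since rank = 3 (the number of vectors), the set is linearly independent.

linearly independent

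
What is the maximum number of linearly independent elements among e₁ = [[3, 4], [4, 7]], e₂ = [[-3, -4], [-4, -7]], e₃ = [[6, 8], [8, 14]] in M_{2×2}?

1

Pass to coordinate vectors with respect to the basis {E₁₁, E₁₂, E₂₁, E₂₂}.
Apply Gaussian elimination to the matrix whose rows are e₁, e₂, e₃.
There is 1 pivot column, so rank = 1.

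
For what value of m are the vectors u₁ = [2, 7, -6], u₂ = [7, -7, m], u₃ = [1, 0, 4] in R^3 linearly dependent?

Place the vectors as rows of a 3×3 matrix; dependence ⇔ determinant zero.
Cofactor expansion gives det = 7*m - 294.
This vanishes exactly when m = 42.

m = 42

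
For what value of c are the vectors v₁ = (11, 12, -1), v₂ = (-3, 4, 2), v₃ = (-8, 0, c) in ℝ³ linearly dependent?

The vectors are dependent exactly when the determinant of the matrix with rows v₁, v₂, v₃ vanishes.
Cofactor expansion gives det = 80*c - 224.
Setting this to zero gives c = 14/5.

c = 14/5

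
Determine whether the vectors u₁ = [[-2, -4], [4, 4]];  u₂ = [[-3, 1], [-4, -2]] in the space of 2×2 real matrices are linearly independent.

linearly independent

Take coordinates with respect to the standard basis {E₁₁, E₁₂, E₂₁, E₂₂}.
Place the vectors as rows of a 2×4 matrix and reduce to echelon form.
The reduction yields 2 nonzero rows, so the rank is 2.
Since rank = 2 (the number of vectors), the set is linearly independent.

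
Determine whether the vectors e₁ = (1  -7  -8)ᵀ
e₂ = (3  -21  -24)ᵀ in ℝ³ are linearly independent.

One vector is a scalar multiple of another, so the set is dependent.

linearly dependent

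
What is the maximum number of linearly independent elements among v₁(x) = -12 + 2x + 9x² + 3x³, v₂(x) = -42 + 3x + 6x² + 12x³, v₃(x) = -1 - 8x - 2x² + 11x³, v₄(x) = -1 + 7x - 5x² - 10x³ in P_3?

Represent each element by its coordinate vector in ℝ⁴.
Apply Gaussian elimination to the matrix whose rows are v₁, v₂, v₃, v₄.
Exactly 3 pivots survive; hence the rank is 3.

3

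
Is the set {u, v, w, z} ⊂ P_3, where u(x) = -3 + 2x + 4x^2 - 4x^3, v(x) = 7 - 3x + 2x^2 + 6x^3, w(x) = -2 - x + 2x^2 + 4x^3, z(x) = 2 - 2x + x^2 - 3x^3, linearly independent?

Take coordinates with respect to the standard basis {1, x, …, x^3}.
Form the 4×4 matrix with these as columns; its determinant is 614.
A nonzero determinant means the columns are linearly independent.

linearly independent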